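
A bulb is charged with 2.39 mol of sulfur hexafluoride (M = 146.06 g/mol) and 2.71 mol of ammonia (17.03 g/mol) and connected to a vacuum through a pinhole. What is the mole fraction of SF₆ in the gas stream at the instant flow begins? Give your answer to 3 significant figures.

Rate_i ∝ x_i/√M_i (Graham's law weighted by mole fraction), so the effusate composition follows n_i/√M_i.
Mole fraction of SF₆ in the effusate = (n_SF₆/√M_SF₆) / (n_SF₆/√M_SF₆ + n_NH₃/√M_NH₃)
= (2.39/√146.06) / (2.39/√146.06 + 2.71/√17.03) = 0.1978/(0.1978 + 0.6567) = 0.231.

0.231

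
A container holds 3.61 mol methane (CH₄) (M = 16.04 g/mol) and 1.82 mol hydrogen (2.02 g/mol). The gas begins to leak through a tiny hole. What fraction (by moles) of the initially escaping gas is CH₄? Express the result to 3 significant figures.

The effusion rate of species i is ∝ p_i/√M_i ∝ n_i/√M_i.
x_CH₄(eff) = (n_CH₄/√M_CH₄) / (n_CH₄/√M_CH₄ + n_H₂/√M_H₂)
= (3.61/√16.04) / (3.61/√16.04 + 1.82/√2.02) = 0.9014/(0.9014 + 1.281) = 0.413.

0.413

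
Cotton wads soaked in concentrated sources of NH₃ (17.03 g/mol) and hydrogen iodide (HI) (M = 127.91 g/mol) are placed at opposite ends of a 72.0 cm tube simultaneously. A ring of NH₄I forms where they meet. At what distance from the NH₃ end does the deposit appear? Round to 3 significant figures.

The fronts meet when d_NH₃ + d_HI = L with d_NH₃/d_HI = √(M_HI/M_NH₃) (Graham's law). Here √(M_HI/M_NH₃) = √(127.91/17.03) = 2.741.
With d_NH₃ + d_HI = 72.0 cm, d_HI = 72.0/(1 + 2.741) = 19.25 cm.
d_NH₃ = 72.0 − 19.25 = 52.8 cm.

52.8 cm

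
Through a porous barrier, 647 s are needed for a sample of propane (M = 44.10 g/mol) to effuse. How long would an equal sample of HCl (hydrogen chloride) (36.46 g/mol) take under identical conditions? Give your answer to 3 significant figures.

From Graham's law, t_HCl/t_C₃H₈ = √(M_HCl/M_C₃H₈) = √(36.46/44.10) = √0.8268 = 0.9093.
So the time for HCl is 647 × 0.9093 = 588 s.

588 s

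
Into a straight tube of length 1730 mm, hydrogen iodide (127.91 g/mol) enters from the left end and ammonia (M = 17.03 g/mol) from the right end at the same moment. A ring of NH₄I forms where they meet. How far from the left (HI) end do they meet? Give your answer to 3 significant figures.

Distances travelled in equal time are proportional to diffusion rates, so d_HI/d_NH₃ = √(M_NH₃/M_HI) = √(17.03/127.91) = 0.3649.
With d_HI + d_NH₃ = 1730 mm, d_NH₃ = 1730/(1 + 0.3649) = 1268 mm.
d_HI = 1730 − 1268 = 462 mm.

462 mm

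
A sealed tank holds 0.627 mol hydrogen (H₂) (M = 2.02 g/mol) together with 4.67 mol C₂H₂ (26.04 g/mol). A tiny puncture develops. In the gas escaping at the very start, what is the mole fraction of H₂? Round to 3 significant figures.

Effusion rate of each component ∝ n_i/√M_i (partial pressure × 1/√M).
So x_H₂ in the escaping gas = (n_H₂/√M_H₂) / Σ(n_i/√M_i)
= (0.627/√2.02) / (0.627/√2.02 + 4.67/√26.04) = 0.4412/(0.4412 + 0.9152) = 0.325.

0.325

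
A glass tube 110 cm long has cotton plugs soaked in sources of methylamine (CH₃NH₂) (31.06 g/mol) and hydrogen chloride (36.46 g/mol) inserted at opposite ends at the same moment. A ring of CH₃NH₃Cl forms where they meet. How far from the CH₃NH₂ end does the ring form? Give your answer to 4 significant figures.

57.20 cm

In equal time, each gas travels a distance ∝ its rate ∝ 1/√M, so d_CH₃NH₂/d_HCl = √(M_HCl/M_CH₃NH₂) = √(36.46/31.06) = 1.083.
With d_CH₃NH₂ + d_HCl = 110 cm, d_HCl = 110/(1 + 1.083) = 52.80 cm.
d_CH₃NH₂ = 110 − 52.80 = 57.20 cm.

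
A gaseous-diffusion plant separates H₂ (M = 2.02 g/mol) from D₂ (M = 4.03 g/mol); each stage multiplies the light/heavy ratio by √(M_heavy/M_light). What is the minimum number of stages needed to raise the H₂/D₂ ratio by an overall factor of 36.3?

With α = √(4.03/2.02) per stage, ln α = ½ ln(1.99505) = 0.3453.
Need α^N ≥ 36.3 ⇒ N ≥ ln(36.3) / ln α = 3.592 / 0.3453 = 10.40.
Rounding up, N = 11 stages.

11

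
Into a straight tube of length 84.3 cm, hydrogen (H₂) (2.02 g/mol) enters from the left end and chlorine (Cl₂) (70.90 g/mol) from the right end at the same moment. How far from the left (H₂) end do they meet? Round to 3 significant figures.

72.1 cm

Distances travelled in equal time are proportional to diffusion rates, so d_H₂/d_Cl₂ = √(M_Cl₂/M_H₂) = √(70.90/2.02) = 5.924.
With d_H₂ + d_Cl₂ = 84.3 cm, d_Cl₂ = 84.3/(1 + 5.924) = 12.17 cm.
d_H₂ = 84.3 − 12.17 = 72.1 cm.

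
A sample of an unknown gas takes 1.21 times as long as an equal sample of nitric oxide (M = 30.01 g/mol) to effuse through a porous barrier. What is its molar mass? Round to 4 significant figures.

43.94 g/mol

Since effusion rate ∝ 1/√M, t_X/t_NO = √(M_X/M_NO).
1.21 = √(M_X/30.01)
M_X = 30.01 × 1.21² = 30.01 × 1.464 = 43.94 g/mol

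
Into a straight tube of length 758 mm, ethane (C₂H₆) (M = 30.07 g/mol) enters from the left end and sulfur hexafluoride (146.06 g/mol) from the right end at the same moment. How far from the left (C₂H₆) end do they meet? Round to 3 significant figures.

Graham's law gives d_C₂H₆/d_SF₆ = rate_C₂H₆/rate_SF₆ = √(M_SF₆/M_C₂H₆) = √(146.06/30.07) = 2.204.
With d_C₂H₆ + d_SF₆ = 758 mm, d_SF₆ = 758/(1 + 2.204) = 236.6 mm.
d_C₂H₆ = 758 − 236.6 = 521 mm.

521 mm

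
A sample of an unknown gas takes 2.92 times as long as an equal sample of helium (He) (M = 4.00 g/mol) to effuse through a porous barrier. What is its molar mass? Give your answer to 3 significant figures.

34.1 g/mol

By Graham's law, t_X/t_He = √(M_X/M_He).
2.92 = √(M_X/4.00)
M_X = 4.00 × 2.92² = 4.00 × 8.526 = 34.1 g/mol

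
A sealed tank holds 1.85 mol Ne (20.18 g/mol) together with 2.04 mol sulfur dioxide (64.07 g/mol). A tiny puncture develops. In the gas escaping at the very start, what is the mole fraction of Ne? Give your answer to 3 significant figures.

0.618

The effusion rate of species i is ∝ p_i/√M_i ∝ n_i/√M_i.
Mole fraction of Ne in the effusate = (n_Ne/√M_Ne) / (n_Ne/√M_Ne + n_SO₂/√M_SO₂)
= (1.85/√20.18) / (1.85/√20.18 + 2.04/√64.07) = 0.4118/(0.4118 + 0.2549) = 0.618.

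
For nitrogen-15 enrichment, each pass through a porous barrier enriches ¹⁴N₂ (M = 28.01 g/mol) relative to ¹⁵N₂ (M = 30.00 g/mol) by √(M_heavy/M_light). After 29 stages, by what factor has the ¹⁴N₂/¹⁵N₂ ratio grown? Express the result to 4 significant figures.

2.705

Overall factor = α^29 with α = √(30.00/28.01), i.e. (30.00/28.01)^(29/2).
= 1.07105^(29/2) = 2.705.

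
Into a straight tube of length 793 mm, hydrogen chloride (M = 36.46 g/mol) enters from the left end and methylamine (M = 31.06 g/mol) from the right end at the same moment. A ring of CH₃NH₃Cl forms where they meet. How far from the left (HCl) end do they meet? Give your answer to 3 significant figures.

Graham's law gives d_HCl/d_CH₃NH₂ = rate_HCl/rate_CH₃NH₂ = √(M_CH₃NH₂/M_HCl) = √(31.06/36.46) = 0.9230.
With d_HCl + d_CH₃NH₂ = 793 mm, d_CH₃NH₂ = 793/(1 + 0.9230) = 412.4 mm.
d_HCl = 793 − 412.4 = 381 mm.

381 mm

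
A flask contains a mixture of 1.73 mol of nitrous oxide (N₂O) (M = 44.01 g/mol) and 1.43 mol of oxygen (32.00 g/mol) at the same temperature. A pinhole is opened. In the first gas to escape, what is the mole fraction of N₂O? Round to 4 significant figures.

0.5078

Each component's effusion rate ∝ (its partial pressure)·(1/√M) ∝ n_i/√M_i.
So x_N₂O in the escaping gas = (n_N₂O/√M_N₂O) / Σ(n_i/√M_i)
= (1.73/√44.01) / (1.73/√44.01 + 1.43/√32.00) = 0.2608/(0.2608 + 0.2528) = 0.5078.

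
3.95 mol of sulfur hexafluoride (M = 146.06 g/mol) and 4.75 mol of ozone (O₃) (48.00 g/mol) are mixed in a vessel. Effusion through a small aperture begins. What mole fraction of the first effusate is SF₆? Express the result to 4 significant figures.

0.3228

Each component's effusion rate ∝ (its partial pressure)·(1/√M) ∝ n_i/√M_i.
Mole fraction of SF₆ in the effusate = (n_SF₆/√M_SF₆) / (n_SF₆/√M_SF₆ + n_O₃/√M_O₃)
= (3.95/√146.06) / (3.95/√146.06 + 4.75/√48.00) = 0.3268/(0.3268 + 0.6856) = 0.3228.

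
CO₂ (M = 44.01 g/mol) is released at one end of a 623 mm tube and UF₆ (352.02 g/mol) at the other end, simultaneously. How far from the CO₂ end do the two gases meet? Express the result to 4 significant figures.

460.3 mm

The fronts meet when d_CO₂ + d_UF₆ = L with d_CO₂/d_UF₆ = √(M_UF₆/M_CO₂) (Graham's law). Here √(M_UF₆/M_CO₂) = √(352.02/44.01) = 2.828.
With d_CO₂ + d_UF₆ = 623 mm, d_UF₆ = 623/(1 + 2.828) = 162.7 mm.
d_CO₂ = 623 − 162.7 = 460.3 mm.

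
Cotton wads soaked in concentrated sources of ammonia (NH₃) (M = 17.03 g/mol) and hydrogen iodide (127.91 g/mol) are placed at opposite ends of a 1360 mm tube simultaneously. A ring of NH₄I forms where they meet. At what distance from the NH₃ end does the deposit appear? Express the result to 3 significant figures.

996 mm

Distances travelled in equal time are proportional to diffusion rates, so d_NH₃/d_HI = √(M_HI/M_NH₃) = √(127.91/17.03) = 2.741.
With d_NH₃ + d_HI = 1360 mm, d_HI = 1360/(1 + 2.741) = 363.6 mm.
d_NH₃ = 1360 − 363.6 = 996 mm.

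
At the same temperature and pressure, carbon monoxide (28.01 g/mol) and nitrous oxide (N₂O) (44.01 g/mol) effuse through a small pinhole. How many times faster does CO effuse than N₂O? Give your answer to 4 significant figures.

Graham's law gives rate_CO/rate_N₂O = √(M_N₂O/M_CO) = √(44.01/28.01) = √1.571 = 1.253.

1.253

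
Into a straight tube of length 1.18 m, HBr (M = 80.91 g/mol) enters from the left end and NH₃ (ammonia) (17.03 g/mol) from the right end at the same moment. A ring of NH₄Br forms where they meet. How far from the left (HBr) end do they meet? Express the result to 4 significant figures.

Graham's law gives d_HBr/d_NH₃ = rate_HBr/rate_NH₃ = √(M_NH₃/M_HBr) = √(17.03/80.91) = 0.4588.
With d_HBr + d_NH₃ = 1.18 m, d_NH₃ = 1.18/(1 + 0.4588) = 0.8089 m.
d_HBr = 1.18 − 0.8089 = 0.3711 m.

0.3711 m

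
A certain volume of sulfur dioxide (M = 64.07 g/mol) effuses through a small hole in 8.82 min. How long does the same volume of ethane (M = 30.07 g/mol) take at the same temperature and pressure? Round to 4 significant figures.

6.042 min

By Graham's law, t_C₂H₆/t_SO₂ = √(M_C₂H₆/M_SO₂) = √(30.07/64.07) = √0.4693 = 0.6851.
So the time for C₂H₆ is 8.82 × 0.6851 = 6.042 min.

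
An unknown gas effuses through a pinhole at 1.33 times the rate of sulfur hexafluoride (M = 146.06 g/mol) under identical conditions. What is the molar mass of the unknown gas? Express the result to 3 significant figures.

82.6 g/mol

By Graham's law, rate_X/rate_SF₆ = √(M_SF₆/M_X).
1.33 = √(146.06/M_X)
M_X = 146.06 / 1.33² = 146.06 / 1.769 = 82.6 g/mol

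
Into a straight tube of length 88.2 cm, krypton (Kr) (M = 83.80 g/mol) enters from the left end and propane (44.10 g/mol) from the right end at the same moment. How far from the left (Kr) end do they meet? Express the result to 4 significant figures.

37.08 cm

In equal time, each gas travels a distance ∝ its rate ∝ 1/√M, so d_Kr/d_C₃H₈ = √(M_C₃H₈/M_Kr) = √(44.10/83.80) = 0.7254.
With d_Kr + d_C₃H₈ = 88.2 cm, d_C₃H₈ = 88.2/(1 + 0.7254) = 51.12 cm.
d_Kr = 88.2 − 51.12 = 37.08 cm.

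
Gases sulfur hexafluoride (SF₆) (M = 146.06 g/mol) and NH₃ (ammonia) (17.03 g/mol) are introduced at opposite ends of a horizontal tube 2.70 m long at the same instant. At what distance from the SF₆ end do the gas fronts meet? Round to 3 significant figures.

Graham's law gives d_SF₆/d_NH₃ = rate_SF₆/rate_NH₃ = √(M_NH₃/M_SF₆) = √(17.03/146.06) = 0.3415.
With d_SF₆ + d_NH₃ = 2.70 m, d_NH₃ = 2.70/(1 + 0.3415) = 2.013 m.
d_SF₆ = 2.70 − 2.013 = 0.687 m.

0.687 m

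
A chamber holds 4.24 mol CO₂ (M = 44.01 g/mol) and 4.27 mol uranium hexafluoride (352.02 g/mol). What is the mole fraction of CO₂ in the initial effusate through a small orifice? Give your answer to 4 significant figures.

0.7374

Each component's effusion rate ∝ (its partial pressure)·(1/√M) ∝ n_i/√M_i.
Mole fraction of CO₂ in the effusate = (n_CO₂/√M_CO₂) / (n_CO₂/√M_CO₂ + n_UF₆/√M_UF₆)
= (4.24/√44.01) / (4.24/√44.01 + 4.27/√352.02) = 0.6391/(0.6391 + 0.2276) = 0.7374.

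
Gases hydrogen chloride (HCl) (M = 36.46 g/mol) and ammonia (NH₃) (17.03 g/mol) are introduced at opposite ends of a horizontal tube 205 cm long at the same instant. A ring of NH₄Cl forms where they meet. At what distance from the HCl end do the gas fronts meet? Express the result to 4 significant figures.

Graham's law gives d_HCl/d_NH₃ = rate_HCl/rate_NH₃ = √(M_NH₃/M_HCl) = √(17.03/36.46) = 0.6834.
With d_HCl + d_NH₃ = 205 cm, d_NH₃ = 205/(1 + 0.6834) = 121.8 cm.
d_HCl = 205 − 121.8 = 83.23 cm.

83.23 cm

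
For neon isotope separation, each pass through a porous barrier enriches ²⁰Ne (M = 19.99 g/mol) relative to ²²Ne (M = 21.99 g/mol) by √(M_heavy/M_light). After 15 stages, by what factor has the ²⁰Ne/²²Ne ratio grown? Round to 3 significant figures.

After 15 stages the ratio has grown by (√(21.99/19.99))^15 = (21.99/19.99)^(15/2).
= 1.10005^(15/2) = 2.04.

2.04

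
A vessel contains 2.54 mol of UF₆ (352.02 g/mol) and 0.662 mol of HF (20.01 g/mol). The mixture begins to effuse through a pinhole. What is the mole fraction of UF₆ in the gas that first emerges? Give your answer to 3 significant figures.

0.478

Each component's effusion rate ∝ (its partial pressure)·(1/√M) ∝ n_i/√M_i.
Mole fraction of UF₆ in the effusate = (n_UF₆/√M_UF₆) / (n_UF₆/√M_UF₆ + n_HF/√M_HF)
= (2.54/√352.02) / (2.54/√352.02 + 0.662/√20.01) = 0.1354/(0.1354 + 0.1480) = 0.478.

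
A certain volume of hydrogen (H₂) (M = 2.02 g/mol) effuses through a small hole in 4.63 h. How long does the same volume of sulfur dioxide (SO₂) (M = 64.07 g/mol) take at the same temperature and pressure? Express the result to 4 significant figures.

Since effusion rate ∝ 1/√M, t_SO₂/t_H₂ = √(M_SO₂/M_H₂) = √(64.07/2.02) = √31.72 = 5.632.
So the time for SO₂ is 4.63 × 5.632 = 26.08 h.

26.08 h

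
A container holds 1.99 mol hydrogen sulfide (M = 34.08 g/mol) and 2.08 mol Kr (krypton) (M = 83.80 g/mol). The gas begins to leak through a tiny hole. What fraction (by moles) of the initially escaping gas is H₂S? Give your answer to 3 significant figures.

0.600

Rate_i ∝ x_i/√M_i (Graham's law weighted by mole fraction), so the effusate composition follows n_i/√M_i.
So x_H₂S in the escaping gas = (n_H₂S/√M_H₂S) / Σ(n_i/√M_i)
= (1.99/√34.08) / (1.99/√34.08 + 2.08/√83.80) = 0.3409/(0.3409 + 0.2272) = 0.600.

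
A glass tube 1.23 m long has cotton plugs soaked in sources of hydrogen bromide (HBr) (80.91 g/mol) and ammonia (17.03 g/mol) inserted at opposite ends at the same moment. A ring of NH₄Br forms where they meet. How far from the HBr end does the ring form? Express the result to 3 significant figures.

Distances travelled in equal time are proportional to diffusion rates, so d_HBr/d_NH₃ = √(M_NH₃/M_HBr) = √(17.03/80.91) = 0.4588.
With d_HBr + d_NH₃ = 1.23 m, d_NH₃ = 1.23/(1 + 0.4588) = 0.8432 m.
d_HBr = 1.23 − 0.8432 = 0.387 m.

0.387 m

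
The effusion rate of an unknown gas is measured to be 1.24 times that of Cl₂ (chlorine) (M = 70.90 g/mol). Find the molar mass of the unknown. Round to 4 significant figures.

46.11 g/mol

Since effusion rate ∝ 1/√M, rate_X/rate_Cl₂ = √(M_Cl₂/M_X).
1.24 = √(70.90/M_X)
M_X = 70.90 / 1.24² = 70.90 / 1.538 = 46.11 g/mol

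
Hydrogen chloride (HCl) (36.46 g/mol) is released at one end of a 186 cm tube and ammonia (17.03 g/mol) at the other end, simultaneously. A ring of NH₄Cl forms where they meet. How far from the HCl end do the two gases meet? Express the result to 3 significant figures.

75.5 cm

The fronts meet when d_HCl + d_NH₃ = L with d_HCl/d_NH₃ = √(M_NH₃/M_HCl) (Graham's law). Here √(M_NH₃/M_HCl) = √(17.03/36.46) = 0.6834.
With d_HCl + d_NH₃ = 186 cm, d_NH₃ = 186/(1 + 0.6834) = 110.5 cm.
d_HCl = 186 − 110.5 = 75.5 cm.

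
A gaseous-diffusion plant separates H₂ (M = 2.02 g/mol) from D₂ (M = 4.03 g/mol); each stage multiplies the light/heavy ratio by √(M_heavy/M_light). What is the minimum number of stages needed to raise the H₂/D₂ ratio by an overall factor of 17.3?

9

Single-stage factor α = √(4.03/2.02), so ln α = ½ ln(1.99505) = 0.3453.
Need α^N ≥ 17.3 ⇒ N ≥ ln(17.3) / ln α = 2.851 / 0.3453 = 8.25.
Rounding up, N = 9 stages.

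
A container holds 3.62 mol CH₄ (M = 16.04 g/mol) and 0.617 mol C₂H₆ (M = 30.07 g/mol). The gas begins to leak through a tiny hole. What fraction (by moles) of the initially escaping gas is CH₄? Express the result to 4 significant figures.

Effusion rate of each component ∝ n_i/√M_i (partial pressure × 1/√M).
x_CH₄(eff) = (n_CH₄/√M_CH₄) / (n_CH₄/√M_CH₄ + n_C₂H₆/√M_C₂H₆)
= (3.62/√16.04) / (3.62/√16.04 + 0.617/√30.07) = 0.9039/(0.9039 + 0.1125) = 0.8893.

0.8893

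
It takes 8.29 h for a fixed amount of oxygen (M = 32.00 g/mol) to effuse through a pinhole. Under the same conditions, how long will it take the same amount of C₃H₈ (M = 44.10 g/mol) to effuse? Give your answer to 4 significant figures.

9.732 h

Graham's law gives t_C₃H₈/t_O₂ = √(M_C₃H₈/M_O₂) = √(44.10/32.00) = √1.378 = 1.174.
So the time for C₃H₈ is 8.29 × 1.174 = 9.732 h.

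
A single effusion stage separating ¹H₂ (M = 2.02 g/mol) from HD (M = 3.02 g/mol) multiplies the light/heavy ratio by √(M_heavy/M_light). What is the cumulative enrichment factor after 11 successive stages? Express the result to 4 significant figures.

9.133

After 11 stages the ratio has grown by (√(3.02/2.02))^11 = (3.02/2.02)^(11/2).
= 1.49505^(11/2) = 9.133.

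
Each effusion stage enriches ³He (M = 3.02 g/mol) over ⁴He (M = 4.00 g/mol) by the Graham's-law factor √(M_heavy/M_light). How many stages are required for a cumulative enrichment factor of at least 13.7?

Single-stage factor α = √(4.00/3.02), so ln α = ½ ln(1.32450) = 0.1405.
Need α^N ≥ 13.7 ⇒ N ≥ ln(13.7) / ln α = 2.617 / 0.1405 = 18.63.
Rounding up, N = 19 stages.

19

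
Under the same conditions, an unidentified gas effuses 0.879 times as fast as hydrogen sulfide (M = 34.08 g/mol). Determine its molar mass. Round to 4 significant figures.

44.11 g/mol

By Graham's law, rate_X/rate_H₂S = √(M_H₂S/M_X).
0.879 = √(34.08/M_X)
M_X = 34.08 / 0.879² = 34.08 / 0.7726 = 44.11 g/mol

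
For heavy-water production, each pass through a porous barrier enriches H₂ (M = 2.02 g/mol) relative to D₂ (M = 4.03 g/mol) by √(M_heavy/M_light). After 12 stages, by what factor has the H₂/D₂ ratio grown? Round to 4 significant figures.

63.06

After 12 stages the ratio has grown by (√(4.03/2.02))^12 = (4.03/2.02)^(12/2).
= 1.99505^6 = 63.06.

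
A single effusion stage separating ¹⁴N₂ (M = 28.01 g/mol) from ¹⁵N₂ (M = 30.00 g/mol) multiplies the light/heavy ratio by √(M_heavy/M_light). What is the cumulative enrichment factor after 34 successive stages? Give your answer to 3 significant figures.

The single-stage factor is √(M_heavy/M_light), so 34 stages give [√(30.00/28.01)]^34 = (30.00/28.01)^(34/2).
= 1.07105^17 = 3.21.

3.21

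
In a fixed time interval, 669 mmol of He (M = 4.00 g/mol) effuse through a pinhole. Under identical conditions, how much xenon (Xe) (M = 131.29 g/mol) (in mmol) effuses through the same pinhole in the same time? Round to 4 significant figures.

116.8 mmol

Graham's law gives rate_Xe/rate_He = √(M_He/M_Xe) = √(4.00/131.29) = √0.03047 = 0.1745.
So the amount for Xe is 669 × 0.1745 = 116.8 mmol.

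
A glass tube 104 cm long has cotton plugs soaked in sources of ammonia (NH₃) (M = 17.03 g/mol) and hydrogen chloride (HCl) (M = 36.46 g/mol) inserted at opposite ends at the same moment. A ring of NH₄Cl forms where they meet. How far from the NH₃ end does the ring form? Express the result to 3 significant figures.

61.8 cm

Graham's law gives d_NH₃/d_HCl = rate_NH₃/rate_HCl = √(M_HCl/M_NH₃) = √(36.46/17.03) = 1.463.
With d_NH₃ + d_HCl = 104 cm, d_HCl = 104/(1 + 1.463) = 42.22 cm.
d_NH₃ = 104 − 42.22 = 61.8 cm.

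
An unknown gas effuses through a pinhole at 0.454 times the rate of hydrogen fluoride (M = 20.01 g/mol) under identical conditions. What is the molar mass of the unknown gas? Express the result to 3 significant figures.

97.1 g/mol

Since effusion rate ∝ 1/√M, rate_X/rate_HF = √(M_HF/M_X).
0.454 = √(20.01/M_X)
M_X = 20.01 / 0.454² = 20.01 / 0.2061 = 97.1 g/mol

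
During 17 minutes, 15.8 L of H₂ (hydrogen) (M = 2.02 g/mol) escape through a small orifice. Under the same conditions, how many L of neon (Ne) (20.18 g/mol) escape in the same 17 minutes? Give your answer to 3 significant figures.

5.00 L

By Graham's law, rate_Ne/rate_H₂ = √(M_H₂/M_Ne) = √(2.02/20.18) = √0.1001 = 0.3164.
So the volume for Ne is 15.8 × 0.3164 = 5.00 L.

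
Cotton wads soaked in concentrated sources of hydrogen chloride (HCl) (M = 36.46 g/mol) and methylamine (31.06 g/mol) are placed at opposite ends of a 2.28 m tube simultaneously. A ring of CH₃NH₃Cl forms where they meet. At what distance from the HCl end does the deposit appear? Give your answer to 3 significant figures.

In equal time, each gas travels a distance ∝ its rate ∝ 1/√M, so d_HCl/d_CH₃NH₂ = √(M_CH₃NH₂/M_HCl) = √(31.06/36.46) = 0.9230.
With d_HCl + d_CH₃NH₂ = 2.28 m, d_CH₃NH₂ = 2.28/(1 + 0.9230) = 1.186 m.
d_HCl = 2.28 − 1.186 = 1.09 m.

1.09 m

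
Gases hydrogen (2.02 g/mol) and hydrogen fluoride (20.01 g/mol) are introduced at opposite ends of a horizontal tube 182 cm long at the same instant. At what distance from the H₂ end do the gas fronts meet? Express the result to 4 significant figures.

The fronts meet when d_H₂ + d_HF = L with d_H₂/d_HF = √(M_HF/M_H₂) (Graham's law). Here √(M_HF/M_H₂) = √(20.01/2.02) = 3.147.
With d_H₂ + d_HF = 182 cm, d_HF = 182/(1 + 3.147) = 43.88 cm.
d_H₂ = 182 − 43.88 = 138.1 cm.

138.1 cm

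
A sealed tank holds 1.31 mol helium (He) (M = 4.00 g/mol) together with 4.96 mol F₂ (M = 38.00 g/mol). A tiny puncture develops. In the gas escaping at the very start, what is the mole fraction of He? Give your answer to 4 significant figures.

0.4487

Rate_i ∝ x_i/√M_i (Graham's law weighted by mole fraction), so the effusate composition follows n_i/√M_i.
x_He(eff) = (n_He/√M_He) / (n_He/√M_He + n_F₂/√M_F₂)
= (1.31/√4.00) / (1.31/√4.00 + 4.96/√38.00) = 0.6550/(0.6550 + 0.8046) = 0.4487.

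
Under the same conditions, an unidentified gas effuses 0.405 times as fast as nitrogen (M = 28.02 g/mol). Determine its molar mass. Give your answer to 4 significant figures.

170.8 g/mol

Using Graham's law: rate_X/rate_N₂ = √(M_N₂/M_X).
0.405 = √(28.02/M_X)
M_X = 28.02 / 0.405² = 28.02 / 0.1640 = 170.8 g/mol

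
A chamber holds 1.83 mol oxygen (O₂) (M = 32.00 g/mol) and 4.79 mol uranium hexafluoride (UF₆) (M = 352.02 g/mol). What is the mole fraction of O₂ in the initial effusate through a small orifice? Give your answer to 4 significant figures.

Rate_i ∝ x_i/√M_i (Graham's law weighted by mole fraction), so the effusate composition follows n_i/√M_i.
So x_O₂ in the escaping gas = (n_O₂/√M_O₂) / Σ(n_i/√M_i)
= (1.83/√32.00) / (1.83/√32.00 + 4.79/√352.02) = 0.3235/(0.3235 + 0.2553) = 0.5589.

0.5589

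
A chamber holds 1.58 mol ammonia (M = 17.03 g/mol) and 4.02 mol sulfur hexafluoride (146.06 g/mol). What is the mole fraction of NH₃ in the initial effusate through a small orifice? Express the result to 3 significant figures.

The effusion rate of species i is ∝ p_i/√M_i ∝ n_i/√M_i.
x_NH₃(eff) = (n_NH₃/√M_NH₃) / (n_NH₃/√M_NH₃ + n_SF₆/√M_SF₆)
= (1.58/√17.03) / (1.58/√17.03 + 4.02/√146.06) = 0.3829/(0.3829 + 0.3326) = 0.535.

0.535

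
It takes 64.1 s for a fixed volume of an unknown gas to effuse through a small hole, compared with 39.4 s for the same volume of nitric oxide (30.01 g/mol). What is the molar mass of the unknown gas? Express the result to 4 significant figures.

Graham's law gives t_X/t_NO = √(M_X/M_NO).
64.1/39.4 = 1.627 = √(M_X/30.01)
M_X = 30.01 × 1.627² = 30.01 × 2.647 = 79.43 g/mol

79.43 g/mol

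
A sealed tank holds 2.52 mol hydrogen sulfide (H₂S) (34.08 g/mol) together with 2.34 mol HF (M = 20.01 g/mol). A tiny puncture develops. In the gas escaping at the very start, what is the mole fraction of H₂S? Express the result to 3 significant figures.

Rate_i ∝ x_i/√M_i (Graham's law weighted by mole fraction), so the effusate composition follows n_i/√M_i.
x_H₂S(eff) = (n_H₂S/√M_H₂S) / (n_H₂S/√M_H₂S + n_HF/√M_HF)
= (2.52/√34.08) / (2.52/√34.08 + 2.34/√20.01) = 0.4317/(0.4317 + 0.5231) = 0.452.

0.452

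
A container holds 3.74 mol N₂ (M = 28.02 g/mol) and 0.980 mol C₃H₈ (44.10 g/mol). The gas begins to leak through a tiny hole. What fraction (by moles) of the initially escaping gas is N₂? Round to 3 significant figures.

0.827

The effusion rate of species i is ∝ p_i/√M_i ∝ n_i/√M_i.
So x_N₂ in the escaping gas = (n_N₂/√M_N₂) / Σ(n_i/√M_i)
= (3.74/√28.02) / (3.74/√28.02 + 0.980/√44.10) = 0.7065/(0.7065 + 0.1476) = 0.827.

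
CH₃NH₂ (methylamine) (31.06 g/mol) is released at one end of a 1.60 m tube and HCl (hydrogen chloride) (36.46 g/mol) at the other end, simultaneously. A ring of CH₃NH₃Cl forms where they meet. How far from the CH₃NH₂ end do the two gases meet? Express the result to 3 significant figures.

0.832 m

In equal time, each gas travels a distance ∝ its rate ∝ 1/√M, so d_CH₃NH₂/d_HCl = √(M_HCl/M_CH₃NH₂) = √(36.46/31.06) = 1.083.
With d_CH₃NH₂ + d_HCl = 1.60 m, d_HCl = 1.60/(1 + 1.083) = 0.7680 m.
d_CH₃NH₂ = 1.60 − 0.7680 = 0.832 m.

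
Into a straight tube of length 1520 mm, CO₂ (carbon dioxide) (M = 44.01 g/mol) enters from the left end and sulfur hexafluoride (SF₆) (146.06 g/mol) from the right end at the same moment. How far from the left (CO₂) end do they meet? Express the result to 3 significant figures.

981 mm

In equal time, each gas travels a distance ∝ its rate ∝ 1/√M, so d_CO₂/d_SF₆ = √(M_SF₆/M_CO₂) = √(146.06/44.01) = 1.822.
With d_CO₂ + d_SF₆ = 1520 mm, d_SF₆ = 1520/(1 + 1.822) = 538.7 mm.
d_CO₂ = 1520 − 538.7 = 981 mm.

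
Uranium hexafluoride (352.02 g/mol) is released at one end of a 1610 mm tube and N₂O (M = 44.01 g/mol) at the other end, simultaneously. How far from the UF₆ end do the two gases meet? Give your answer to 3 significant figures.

In equal time, each gas travels a distance ∝ its rate ∝ 1/√M, so d_UF₆/d_N₂O = √(M_N₂O/M_UF₆) = √(44.01/352.02) = 0.3536.
With d_UF₆ + d_N₂O = 1610 mm, d_N₂O = 1610/(1 + 0.3536) = 1189 mm.
d_UF₆ = 1610 − 1189 = 421 mm.

421 mm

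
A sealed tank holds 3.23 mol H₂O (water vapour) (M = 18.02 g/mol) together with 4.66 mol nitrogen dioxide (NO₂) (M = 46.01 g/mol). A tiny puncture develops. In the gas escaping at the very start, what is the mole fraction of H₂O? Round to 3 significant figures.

Each component's effusion rate ∝ (its partial pressure)·(1/√M) ∝ n_i/√M_i.
x_H₂O(eff) = (n_H₂O/√M_H₂O) / (n_H₂O/√M_H₂O + n_NO₂/√M_NO₂)
= (3.23/√18.02) / (3.23/√18.02 + 4.66/√46.01) = 0.7609/(0.7609 + 0.6870) = 0.526.

0.526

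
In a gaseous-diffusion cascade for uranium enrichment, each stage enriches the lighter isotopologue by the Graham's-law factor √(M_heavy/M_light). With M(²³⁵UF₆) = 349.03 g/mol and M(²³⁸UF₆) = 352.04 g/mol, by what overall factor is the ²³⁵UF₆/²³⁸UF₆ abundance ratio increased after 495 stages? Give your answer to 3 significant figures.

After 495 stages the ratio has grown by (√(352.04/349.03))^495 = (352.04/349.03)^(495/2).
= 1.00862^(495/2) = 8.38.

8.38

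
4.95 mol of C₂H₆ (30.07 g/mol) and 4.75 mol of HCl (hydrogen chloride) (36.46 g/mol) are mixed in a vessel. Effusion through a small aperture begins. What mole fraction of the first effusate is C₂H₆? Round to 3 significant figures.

Each component's effusion rate ∝ (its partial pressure)·(1/√M) ∝ n_i/√M_i.
x_C₂H₆(eff) = (n_C₂H₆/√M_C₂H₆) / (n_C₂H₆/√M_C₂H₆ + n_HCl/√M_HCl)
= (4.95/√30.07) / (4.95/√30.07 + 4.75/√36.46) = 0.9027/(0.9027 + 0.7867) = 0.534.

0.534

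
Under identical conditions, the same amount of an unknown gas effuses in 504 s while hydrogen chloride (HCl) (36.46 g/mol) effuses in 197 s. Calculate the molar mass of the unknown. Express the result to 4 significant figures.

238.6 g/mol

By Graham's law, t_X/t_HCl = √(M_X/M_HCl).
504/197 = 2.558 = √(M_X/36.46)
M_X = 36.46 × 2.558² = 36.46 × 6.545 = 238.6 g/mol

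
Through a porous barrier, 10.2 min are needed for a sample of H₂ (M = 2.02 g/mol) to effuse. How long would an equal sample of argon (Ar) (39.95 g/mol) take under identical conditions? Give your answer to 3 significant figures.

By Graham's law, t_Ar/t_H₂ = √(M_Ar/M_H₂) = √(39.95/2.02) = √19.78 = 4.447.
So the time for Ar is 10.2 × 4.447 = 45.4 min.

45.4 min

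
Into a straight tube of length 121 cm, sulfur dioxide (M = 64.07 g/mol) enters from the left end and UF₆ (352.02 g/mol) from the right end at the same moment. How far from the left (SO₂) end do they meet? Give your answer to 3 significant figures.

In equal time, each gas travels a distance ∝ its rate ∝ 1/√M, so d_SO₂/d_UF₆ = √(M_UF₆/M_SO₂) = √(352.02/64.07) = 2.344.
With d_SO₂ + d_UF₆ = 121 cm, d_UF₆ = 121/(1 + 2.344) = 36.18 cm.
d_SO₂ = 121 − 36.18 = 84.8 cm.

84.8 cm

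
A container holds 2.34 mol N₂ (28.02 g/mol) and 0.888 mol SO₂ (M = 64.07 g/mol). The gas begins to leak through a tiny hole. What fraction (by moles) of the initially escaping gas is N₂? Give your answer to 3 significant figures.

Each component's effusion rate ∝ (its partial pressure)·(1/√M) ∝ n_i/√M_i.
x_N₂(eff) = (n_N₂/√M_N₂) / (n_N₂/√M_N₂ + n_SO₂/√M_SO₂)
= (2.34/√28.02) / (2.34/√28.02 + 0.888/√64.07) = 0.4421/(0.4421 + 0.1109) = 0.799.

0.799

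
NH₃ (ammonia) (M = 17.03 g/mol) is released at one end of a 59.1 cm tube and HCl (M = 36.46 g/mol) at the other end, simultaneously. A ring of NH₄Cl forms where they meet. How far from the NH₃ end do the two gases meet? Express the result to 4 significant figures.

Graham's law gives d_NH₃/d_HCl = rate_NH₃/rate_HCl = √(M_HCl/M_NH₃) = √(36.46/17.03) = 1.463.
With d_NH₃ + d_HCl = 59.1 cm, d_HCl = 59.1/(1 + 1.463) = 23.99 cm.
d_NH₃ = 59.1 − 23.99 = 35.11 cm.

35.11 cm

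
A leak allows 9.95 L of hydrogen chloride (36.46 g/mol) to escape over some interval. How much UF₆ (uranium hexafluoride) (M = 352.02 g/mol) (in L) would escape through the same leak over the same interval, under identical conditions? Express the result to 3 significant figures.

3.20 L

Graham's law gives rate_UF₆/rate_HCl = √(M_HCl/M_UF₆) = √(36.46/352.02) = √0.1036 = 0.3218.
So the volume for UF₆ is 9.95 × 0.3218 = 3.20 L.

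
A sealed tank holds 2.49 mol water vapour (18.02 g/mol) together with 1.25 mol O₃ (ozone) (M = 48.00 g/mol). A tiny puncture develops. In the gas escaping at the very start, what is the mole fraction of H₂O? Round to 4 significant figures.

0.7648

Each component's effusion rate ∝ (its partial pressure)·(1/√M) ∝ n_i/√M_i.
x_H₂O(eff) = (n_H₂O/√M_H₂O) / (n_H₂O/√M_H₂O + n_O₃/√M_O₃)
= (2.49/√18.02) / (2.49/√18.02 + 1.25/√48.00) = 0.5866/(0.5866 + 0.1804) = 0.7648.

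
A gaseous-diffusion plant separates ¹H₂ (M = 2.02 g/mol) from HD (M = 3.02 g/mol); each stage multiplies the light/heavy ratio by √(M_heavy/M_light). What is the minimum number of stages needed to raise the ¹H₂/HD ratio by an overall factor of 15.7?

14

Single-stage factor α = √(3.02/2.02), so ln α = ½ ln(1.49505) = 0.2011.
Need α^N ≥ 15.7 ⇒ N ≥ ln(15.7) / ln α = 2.754 / 0.2011 = 13.69.
So at least 14 stages are needed.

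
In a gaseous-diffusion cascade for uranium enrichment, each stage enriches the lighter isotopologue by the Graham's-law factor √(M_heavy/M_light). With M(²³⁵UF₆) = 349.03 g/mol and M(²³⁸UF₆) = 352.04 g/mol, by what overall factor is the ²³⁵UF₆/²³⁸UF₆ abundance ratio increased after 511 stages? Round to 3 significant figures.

8.97

The single-stage factor is √(M_heavy/M_light), so 511 stages give [√(352.04/349.03)]^511 = (352.04/349.03)^(511/2).
= 1.00862^(511/2) = 8.97.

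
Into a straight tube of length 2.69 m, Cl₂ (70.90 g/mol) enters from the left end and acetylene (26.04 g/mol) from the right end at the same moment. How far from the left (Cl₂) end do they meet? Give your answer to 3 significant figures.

In equal time, each gas travels a distance ∝ its rate ∝ 1/√M, so d_Cl₂/d_C₂H₂ = √(M_C₂H₂/M_Cl₂) = √(26.04/70.90) = 0.6060.
With d_Cl₂ + d_C₂H₂ = 2.69 m, d_C₂H₂ = 2.69/(1 + 0.6060) = 1.675 m.
d_Cl₂ = 2.69 − 1.675 = 1.02 m.

1.02 m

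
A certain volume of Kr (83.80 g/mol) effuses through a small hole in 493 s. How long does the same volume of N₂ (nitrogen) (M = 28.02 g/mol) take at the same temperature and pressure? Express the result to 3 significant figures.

285 s

Since effusion rate ∝ 1/√M, t_N₂/t_Kr = √(M_N₂/M_Kr) = √(28.02/83.80) = √0.3344 = 0.5782.
So the time for N₂ is 493 × 0.5782 = 285 s.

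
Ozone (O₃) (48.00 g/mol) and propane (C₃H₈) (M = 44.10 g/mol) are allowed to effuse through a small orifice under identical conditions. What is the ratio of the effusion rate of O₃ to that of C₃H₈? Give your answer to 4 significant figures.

By Graham's law, rate_O₃/rate_C₃H₈ = √(M_C₃H₈/M_O₃) = √(44.10/48.00) = √0.9188 = 0.9585.

0.9585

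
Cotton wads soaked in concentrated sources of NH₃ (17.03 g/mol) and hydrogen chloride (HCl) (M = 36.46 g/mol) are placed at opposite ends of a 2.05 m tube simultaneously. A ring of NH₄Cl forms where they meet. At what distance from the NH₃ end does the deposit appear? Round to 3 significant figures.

Graham's law gives d_NH₃/d_HCl = rate_NH₃/rate_HCl = √(M_HCl/M_NH₃) = √(36.46/17.03) = 1.463.
With d_NH₃ + d_HCl = 2.05 m, d_HCl = 2.05/(1 + 1.463) = 0.8323 m.
d_NH₃ = 2.05 − 0.8323 = 1.22 m.

1.22 m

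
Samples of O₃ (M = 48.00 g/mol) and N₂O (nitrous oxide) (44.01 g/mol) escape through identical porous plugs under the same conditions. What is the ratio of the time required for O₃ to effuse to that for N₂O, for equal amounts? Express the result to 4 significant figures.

From Graham's law, t_O₃/t_N₂O = √(M_O₃/M_N₂O) = √(48.00/44.01) = √1.091 = 1.044.

1.044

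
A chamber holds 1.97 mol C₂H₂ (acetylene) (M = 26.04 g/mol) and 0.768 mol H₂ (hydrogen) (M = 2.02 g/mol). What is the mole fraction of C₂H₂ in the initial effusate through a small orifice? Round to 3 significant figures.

Effusion rate of each component ∝ n_i/√M_i (partial pressure × 1/√M).
So x_C₂H₂ in the escaping gas = (n_C₂H₂/√M_C₂H₂) / Σ(n_i/√M_i)
= (1.97/√26.04) / (1.97/√26.04 + 0.768/√2.02) = 0.3861/(0.3861 + 0.5404) = 0.417.

0.417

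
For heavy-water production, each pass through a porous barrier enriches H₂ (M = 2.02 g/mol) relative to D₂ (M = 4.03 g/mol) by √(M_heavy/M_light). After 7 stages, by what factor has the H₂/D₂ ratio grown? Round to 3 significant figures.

Overall factor = α^7 with α = √(4.03/2.02), i.e. (4.03/2.02)^(7/2).
= 1.99505^(7/2) = 11.2.

11.2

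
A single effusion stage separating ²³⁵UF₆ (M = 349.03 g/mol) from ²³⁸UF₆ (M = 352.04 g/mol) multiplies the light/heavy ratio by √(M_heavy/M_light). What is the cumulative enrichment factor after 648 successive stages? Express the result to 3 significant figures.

16.2

Each stage multiplies the ratio by α = √(352.04/349.03), so after 648 stages the overall factor is α^648 = (352.04/349.03)^(648/2).
= 1.00862^324 = 16.2.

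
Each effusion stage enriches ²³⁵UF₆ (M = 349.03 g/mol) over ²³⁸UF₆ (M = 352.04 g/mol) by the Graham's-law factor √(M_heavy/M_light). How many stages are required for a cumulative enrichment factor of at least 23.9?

740

With α = √(352.04/349.03) per stage, ln α = ½ ln(1.00862) = 0.004293.
Need α^N ≥ 23.9 ⇒ N ≥ ln(23.9) / ln α = 3.174 / 0.004293 = 739.23.
Rounding up, N = 740 stages.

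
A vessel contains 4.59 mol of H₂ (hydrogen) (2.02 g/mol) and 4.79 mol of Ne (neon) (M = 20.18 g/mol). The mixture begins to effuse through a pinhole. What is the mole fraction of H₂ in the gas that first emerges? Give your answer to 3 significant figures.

Effusion rate of each component ∝ n_i/√M_i (partial pressure × 1/√M).
x_H₂(eff) = (n_H₂/√M_H₂) / (n_H₂/√M_H₂ + n_Ne/√M_Ne)
= (4.59/√2.02) / (4.59/√2.02 + 4.79/√20.18) = 3.230/(3.230 + 1.066) = 0.752.

0.752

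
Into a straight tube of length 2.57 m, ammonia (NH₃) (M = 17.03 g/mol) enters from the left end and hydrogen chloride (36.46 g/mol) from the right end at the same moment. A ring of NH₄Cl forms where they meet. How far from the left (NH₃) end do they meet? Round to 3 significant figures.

1.53 m

The fronts meet when d_NH₃ + d_HCl = L with d_NH₃/d_HCl = √(M_HCl/M_NH₃) (Graham's law). Here √(M_HCl/M_NH₃) = √(36.46/17.03) = 1.463.
With d_NH₃ + d_HCl = 2.57 m, d_HCl = 2.57/(1 + 1.463) = 1.043 m.
d_NH₃ = 2.57 − 1.043 = 1.53 m.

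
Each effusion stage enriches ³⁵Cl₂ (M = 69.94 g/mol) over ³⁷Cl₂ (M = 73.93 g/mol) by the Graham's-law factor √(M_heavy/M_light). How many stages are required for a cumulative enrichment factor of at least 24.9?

Per stage α = (73.93/69.94)^(1/2) = 1.05705^0.5, giving ln α = 0.02774.
Need α^N ≥ 24.9 ⇒ N ≥ ln(24.9) / ln α = 3.215 / 0.02774 = 115.89.
So at least 116 stages are needed.

116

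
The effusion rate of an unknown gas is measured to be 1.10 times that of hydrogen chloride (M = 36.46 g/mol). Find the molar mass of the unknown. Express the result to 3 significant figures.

30.1 g/mol

Since effusion rate ∝ 1/√M, rate_X/rate_HCl = √(M_HCl/M_X).
1.10 = √(36.46/M_X)
M_X = 36.46 / 1.10² = 36.46 / 1.210 = 30.1 g/mol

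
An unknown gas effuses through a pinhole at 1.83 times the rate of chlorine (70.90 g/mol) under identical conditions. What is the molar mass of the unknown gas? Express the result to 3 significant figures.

Since effusion rate ∝ 1/√M, rate_X/rate_Cl₂ = √(M_Cl₂/M_X).
1.83 = √(70.90/M_X)
M_X = 70.90 / 1.83² = 70.90 / 3.349 = 21.2 g/mol

21.2 g/mol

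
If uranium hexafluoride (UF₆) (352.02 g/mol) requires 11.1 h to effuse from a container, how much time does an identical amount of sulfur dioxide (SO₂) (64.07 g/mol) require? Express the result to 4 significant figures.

4.736 h

Graham's law gives t_SO₂/t_UF₆ = √(M_SO₂/M_UF₆) = √(64.07/352.02) = √0.1820 = 0.4266.
So the time for SO₂ is 11.1 × 0.4266 = 4.736 h.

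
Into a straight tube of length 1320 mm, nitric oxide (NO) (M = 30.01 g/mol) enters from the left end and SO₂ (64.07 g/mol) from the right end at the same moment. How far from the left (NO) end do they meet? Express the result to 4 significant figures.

783.7 mm

Distances travelled in equal time are proportional to diffusion rates, so d_NO/d_SO₂ = √(M_SO₂/M_NO) = √(64.07/30.01) = 1.461.
With d_NO + d_SO₂ = 1320 mm, d_SO₂ = 1320/(1 + 1.461) = 536.3 mm.
d_NO = 1320 − 536.3 = 783.7 mm.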